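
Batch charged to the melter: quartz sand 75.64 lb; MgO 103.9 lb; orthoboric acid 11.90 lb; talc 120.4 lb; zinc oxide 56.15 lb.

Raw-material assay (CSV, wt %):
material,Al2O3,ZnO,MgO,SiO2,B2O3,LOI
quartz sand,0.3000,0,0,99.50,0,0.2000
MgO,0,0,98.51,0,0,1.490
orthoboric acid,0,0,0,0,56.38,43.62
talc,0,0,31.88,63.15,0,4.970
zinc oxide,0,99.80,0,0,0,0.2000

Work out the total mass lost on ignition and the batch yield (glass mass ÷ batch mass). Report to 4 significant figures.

LOI loss = 12.99 lb; glass = 355.0 lb; yield = 96.47%

In-progress results are shown with 4-significant-digit rounding in the working — each numeric step keeps exact precision all the way through — each reported result is rounded just once. The derived quantities are re-derived at full precision (the five compositions, the yield, totals, net glass mass, LOI) from the weighed amounts on 355.0 lb of glass as set out in question or answer.
Loss on ignition, line by line:
  quartz sand: 75.64 × 0.002000 = 0.1513 lb
  MgO: 103.9 × 0.01490 = 1.548 lb
  orthoboric acid: 11.90 × 0.4362 = 5.191 lb
  talc: 120.4 × 0.04970 = 5.984 lb
  zinc oxide: 56.15 × 0.002000 = 0.1123 lb
Total LOI = 12.99 lb
Glass = batch − LOI = 368.0 − 12.99 = 355.0 lb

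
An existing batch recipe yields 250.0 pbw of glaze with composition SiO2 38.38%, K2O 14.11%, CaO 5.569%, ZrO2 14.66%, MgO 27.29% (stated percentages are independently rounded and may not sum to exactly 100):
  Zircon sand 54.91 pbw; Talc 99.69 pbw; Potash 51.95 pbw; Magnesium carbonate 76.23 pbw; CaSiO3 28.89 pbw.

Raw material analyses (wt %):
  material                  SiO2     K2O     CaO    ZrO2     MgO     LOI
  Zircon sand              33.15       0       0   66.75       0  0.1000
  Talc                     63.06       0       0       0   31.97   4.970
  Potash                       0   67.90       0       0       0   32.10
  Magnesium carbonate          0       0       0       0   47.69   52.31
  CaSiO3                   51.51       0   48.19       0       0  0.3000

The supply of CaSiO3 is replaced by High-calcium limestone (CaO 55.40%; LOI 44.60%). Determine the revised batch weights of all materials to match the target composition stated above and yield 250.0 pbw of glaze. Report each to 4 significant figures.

Working values are printed, rounded to four significant figures, within the worked lines — every computation maintains full precision in every operation. Each reported figure is rounded once only. The derived quantities are carried from the weighed amounts per 250.0 pbw of glass in exact precision (glass mass, LOI, the yield, the five compositions, totals) as they appear in the problem or the answer.
Target oxide masses per 250.0 pbw glaze:
  SiO2: 38.38% × 250.0 = 95.95 pbw
  K2O: 14.11% × 250.0 = 35.28 pbw
  CaO: 5.569% × 250.0 = 13.92 pbw
  ZrO2: 14.66% × 250.0 = 36.65 pbw
  MgO: 27.29% × 250.0 = 68.22 pbw
Oxide-by-oxide audit using the reported weights, on the stated basis (oxide sums agree with the targets up to rounding of the answer):
  SiO2: 54.91·0.3315 + 123.3·0.6306 = 95.96 pbw (target 95.95 pbw)
  K2O: 51.95·0.6790 = 35.27 pbw (target 35.28 pbw)
  CaO: 25.13·0.5540 = 13.92 pbw (target 13.92 pbw)
  ZrO2: 54.91·0.6675 = 36.65 pbw (target 36.65 pbw)
  MgO: 123.3·0.3197 + 60.41·0.4769 = 68.23 pbw (target 68.22 pbw)
Glass-mass sanity pass: Σ batch − LOI loss = 250.0 pbw (targets for the oxides total 250.0 pbw; basis as stated: 250.0 pbw — differing by rounding only).
Adding the batch up: Σ batch = 315.7 pbw; loss to ignition Σ batch·LOI = 65.67 pbw; the yield ratio, glass ÷ batch: 79.20%.

Revised batch per 250.0 pbw glaze:
  Zircon sand: 54.91 pbw
  Talc: 123.3 pbw
  Potash: 51.95 pbw
  Magnesium carbonate: 60.41 pbw
  High-calcium limestone: 25.13 pbw
Total batch = 315.7 pbw; LOI loss = 65.67 pbw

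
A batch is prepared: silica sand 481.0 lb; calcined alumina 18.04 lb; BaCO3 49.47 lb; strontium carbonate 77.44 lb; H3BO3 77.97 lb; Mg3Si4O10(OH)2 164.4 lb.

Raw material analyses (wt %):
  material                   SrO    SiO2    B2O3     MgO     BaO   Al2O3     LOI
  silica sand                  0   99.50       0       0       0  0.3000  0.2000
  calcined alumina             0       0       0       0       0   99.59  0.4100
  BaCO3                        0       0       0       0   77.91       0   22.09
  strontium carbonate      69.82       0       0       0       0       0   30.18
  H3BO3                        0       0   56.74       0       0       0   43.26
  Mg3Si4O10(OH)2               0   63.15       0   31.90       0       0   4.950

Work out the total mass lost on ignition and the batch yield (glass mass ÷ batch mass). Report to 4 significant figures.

LOI loss = 77.20 lb; glass = 791.1 lb; yield = 91.11%

All internal work carries exact precision at all times. Working values are printed rounded to four significant digits as written. Every reported result takes exactly one rounding. Derived quantities (the six compositions, LOI, totals, net glass mass, yield) are re-derived using the weight values per 791.1 lb of glass in full precision, as set out in problem or answer.
Per-material ignition loss:
  silica sand: 481.0 × 0.002000 = 0.9620 lb
  calcined alumina: 18.04 × 0.004100 = 0.07396 lb
  BaCO3: 49.47 × 0.2209 = 10.93 lb
  strontium carbonate: 77.44 × 0.3018 = 23.37 lb
  H3BO3: 77.97 × 0.4326 = 33.73 lb
  Mg3Si4O10(OH)2: 164.4 × 0.04950 = 8.138 lb
Total LOI = 77.20 lb
Glass = batch − LOI = 868.3 − 77.20 = 791.1 lb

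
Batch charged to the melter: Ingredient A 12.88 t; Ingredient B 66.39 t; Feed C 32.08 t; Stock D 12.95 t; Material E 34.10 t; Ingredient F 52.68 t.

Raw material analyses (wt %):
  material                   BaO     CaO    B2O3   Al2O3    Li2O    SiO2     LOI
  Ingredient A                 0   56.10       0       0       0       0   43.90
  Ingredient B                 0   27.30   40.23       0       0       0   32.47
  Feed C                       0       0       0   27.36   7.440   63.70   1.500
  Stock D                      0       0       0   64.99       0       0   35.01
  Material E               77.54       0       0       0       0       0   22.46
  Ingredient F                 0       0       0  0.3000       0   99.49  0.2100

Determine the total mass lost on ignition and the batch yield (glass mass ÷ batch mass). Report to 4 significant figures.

LOI loss = 40.00 t; glass = 171.1 t; yield = 81.05%

The intermediate values are displayed, rounded to four significant figures, on the page — the working math carries full float precision at every stage; every reported figure includes exactly one rounding — derived quantities (yield, six oxide percentages, LOI, totals, glass mass) are re-derived at full precision using the weight values for 171.1 t of glass, as they appear in the problem or answer text.
Loss on ignition, line by line:
  Ingredient A: 12.88 × 0.4390 = 5.654 t
  Ingredient B: 66.39 × 0.3247 = 21.56 t
  Feed C: 32.08 × 0.01500 = 0.4812 t
  Stock D: 12.95 × 0.3501 = 4.534 t
  Material E: 34.10 × 0.2246 = 7.659 t
  Ingredient F: 52.68 × 0.002100 = 0.1106 t
Total LOI = 40.00 t
Glass = batch − LOI = 211.1 − 40.00 = 171.1 t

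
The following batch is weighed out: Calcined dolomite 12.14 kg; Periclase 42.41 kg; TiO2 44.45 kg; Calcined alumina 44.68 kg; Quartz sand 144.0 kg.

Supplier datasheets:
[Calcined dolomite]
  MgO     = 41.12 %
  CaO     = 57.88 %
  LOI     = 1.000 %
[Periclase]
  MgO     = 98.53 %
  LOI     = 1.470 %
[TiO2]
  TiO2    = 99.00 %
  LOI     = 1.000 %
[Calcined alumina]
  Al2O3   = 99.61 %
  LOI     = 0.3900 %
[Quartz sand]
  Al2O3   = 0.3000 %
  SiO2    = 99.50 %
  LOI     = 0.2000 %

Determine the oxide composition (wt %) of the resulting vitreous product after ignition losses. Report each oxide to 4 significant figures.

Intermediates are displayed (rounded to 4 significant digits) in the working; the whole derivation runs at full float precision end to end — each reported number is rounded a single time. Derived quantities (the yield, five oxide percentages, ignition loss, totals, net glass mass) are computed at full float precision using the weight values at 286.0 kg of glass, as written in the problem or the answer.
Oxide masses out of the charge:
  Al2O3: 44.68·0.9961 + 144.0·0.003000 = 44.94 kg
  SiO2: 144.0·0.9950 = 143.3 kg
  MgO: 12.14·0.4112 + 42.41·0.9853 = 46.78 kg
  TiO2: 44.45·0.9900 = 44.01 kg
  CaO: 12.14·0.5788 = 7.027 kg
LOI: 12.14·0.01000 + 42.41·0.01470 + 44.45·0.01000 + 44.68·0.003900 + 144.0·0.002000 = 1.652 kg
Resulting glass, batch − LOI: 287.7 − 1.652 = 286.0 kg (= the summed oxide contributions)
wt % = oxide mass / glass mass × 100

Glass mass = 286.0 kg (batch 287.7 − LOI 1.652).
Composition: Al2O3 15.71%, SiO2 50.09%, MgO 16.35%, TiO2 15.39%, CaO 2.457%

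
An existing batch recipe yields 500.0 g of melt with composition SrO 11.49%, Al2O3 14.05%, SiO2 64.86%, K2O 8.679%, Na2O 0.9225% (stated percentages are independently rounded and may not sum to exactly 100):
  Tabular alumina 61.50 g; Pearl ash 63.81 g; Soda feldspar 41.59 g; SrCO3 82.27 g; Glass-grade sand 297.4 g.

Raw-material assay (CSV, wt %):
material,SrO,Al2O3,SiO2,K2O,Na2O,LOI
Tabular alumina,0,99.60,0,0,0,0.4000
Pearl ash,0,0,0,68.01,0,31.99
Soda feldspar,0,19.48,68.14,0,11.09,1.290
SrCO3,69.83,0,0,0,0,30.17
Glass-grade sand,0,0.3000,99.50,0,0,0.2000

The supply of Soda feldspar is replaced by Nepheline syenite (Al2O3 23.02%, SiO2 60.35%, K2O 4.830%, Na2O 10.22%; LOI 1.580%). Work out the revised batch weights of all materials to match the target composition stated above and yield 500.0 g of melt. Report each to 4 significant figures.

Revised batch per 500.0 g melt:
  Tabular alumina: 59.20 g
  Pearl ash: 60.60 g
  Nepheline syenite: 45.13 g
  SrCO3: 82.27 g
  Glass-grade sand: 298.6 g
Total batch = 545.8 g; LOI loss = 45.75 g

In-progress results are shown, rounded to four significant figures, as written — every computation runs at exact precision through every step; each reported number includes exactly one rounding; all derived quantities are recomputed from the batch weights per 500.0 g of glass in full precision (the five compositions, glass mass, totals, yield, LOI) as written in the problem or answer text.
Oxide-by-oxide targets in 500.0 g melt:
  SrO: 11.49% × 500.0 = 57.45 g
  Al2O3: 14.05% × 500.0 = 70.25 g
  SiO2: 64.86% × 500.0 = 324.3 g
  K2O: 8.679% × 500.0 = 43.40 g
  Na2O: 0.9225% × 500.0 = 4.612 g
Sums-versus-targets review from the weights as reported, at the basis given (target by target, the sums agree exact up to rounding of places):
  SrO: 82.27·0.6983 = 57.45 g (target 57.45 g)
  Al2O3: 59.20·0.9960 + 45.13·0.2302 + 298.6·0.003000 = 70.25 g (target 70.25 g)
  SiO2: 45.13·0.6035 + 298.6·0.9950 = 324.3 g (target 324.3 g)
  K2O: 60.60·0.6801 + 45.13·0.04830 = 43.39 g (target 43.40 g)
  Na2O: 45.13·0.1022 = 4.612 g (target 4.612 g)
Glass mass check: the batch minus its LOI: 500.0 g (per-oxide target masses sum to 500.0 g; against the stated basis, 500.0 g — gaps are rounding artifacts).
Total batch = Σ batch = 545.8 g; ignition loss, Σ(batch × LOI) = 45.75 g; as yield: glass ÷ batch → 91.62%.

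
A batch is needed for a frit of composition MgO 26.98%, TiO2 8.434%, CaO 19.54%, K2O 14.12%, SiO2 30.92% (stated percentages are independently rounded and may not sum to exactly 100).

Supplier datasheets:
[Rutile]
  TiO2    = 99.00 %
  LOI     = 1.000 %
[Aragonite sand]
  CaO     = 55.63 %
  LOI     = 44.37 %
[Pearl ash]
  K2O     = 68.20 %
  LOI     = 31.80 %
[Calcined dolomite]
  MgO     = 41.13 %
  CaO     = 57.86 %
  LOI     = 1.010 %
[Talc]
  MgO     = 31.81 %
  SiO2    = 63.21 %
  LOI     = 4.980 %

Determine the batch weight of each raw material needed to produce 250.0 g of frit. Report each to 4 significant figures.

Batch per 250.0 g frit:
  Rutile: 21.30 g
  Aragonite sand: 15.62 g
  Pearl ash: 51.76 g
  Calcined dolomite: 69.41 g
  Talc: 122.3 g
Total batch = 280.4 g; LOI loss = 30.39 g; yield = 89.16%

Working values are shown with 4-significant-digit rounding as written — every computation holds exact precision at all times; every reported number is rounded exactly once; the derived quantities are rebuilt starting from the weights for 250.0 g of glass in full precision (five oxide percentages, ignition loss, net glass mass, the yield, totals) as set out in the problem or the answer.
The oxide mass targets at 250.0 g frit:
  MgO: 26.98% × 250.0 = 67.45 g
  TiO2: 8.434% × 250.0 = 21.08 g
  CaO: 19.54% × 250.0 = 48.85 g
  K2O: 14.12% × 250.0 = 35.30 g
  SiO2: 30.92% × 250.0 = 77.30 g
Checking each oxide sum using the reported weights, per the basis as stated (every target is met by its sum exact up to rounding of places):
  MgO: 69.41·0.4113 + 122.3·0.3181 = 67.45 g (target 67.45 g)
  TiO2: 21.30·0.9900 = 21.09 g (target 21.08 g)
  CaO: 15.62·0.5563 + 69.41·0.5786 = 48.85 g (target 48.85 g)
  K2O: 51.76·0.6820 = 35.30 g (target 35.30 g)
  SiO2: 122.3·0.6321 = 77.31 g (target 77.30 g)
The glass-mass cross-check: total batch − LOI = 250.0 g (targets for the oxides total 250.0 g; the stated basis being 250.0 g — deltas are rounding alone).
Batch grand total — Σ batch = 280.4 g; Σ batch·LOI gives LOI loss = 30.39 g; yield = glass ÷ total batch = 89.16%.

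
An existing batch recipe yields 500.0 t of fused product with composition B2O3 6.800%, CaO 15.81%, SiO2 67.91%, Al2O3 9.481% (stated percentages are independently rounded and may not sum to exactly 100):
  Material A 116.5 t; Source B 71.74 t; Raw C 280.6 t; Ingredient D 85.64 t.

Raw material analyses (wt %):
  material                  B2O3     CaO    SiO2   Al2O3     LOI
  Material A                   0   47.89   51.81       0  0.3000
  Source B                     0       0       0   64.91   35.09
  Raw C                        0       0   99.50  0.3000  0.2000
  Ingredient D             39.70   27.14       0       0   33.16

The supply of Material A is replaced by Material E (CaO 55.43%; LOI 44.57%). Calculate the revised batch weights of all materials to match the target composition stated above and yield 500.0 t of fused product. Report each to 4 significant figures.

In-progress results appear, rounded to four significant digits, in the printout — the whole derivation runs at full precision at each step — each reported figure is rounded only once — all derived quantities, which include the four compositions, net glass mass, LOI, totals, yield, are carried in full float precision, as set out in the problem or answer text, from the weighed amounts for 500.0 t of glass.
The oxide mass targets at 500.0 t fused product:
  B2O3: 6.800% × 500.0 = 34.00 t
  CaO: 15.81% × 500.0 = 79.05 t
  SiO2: 67.91% × 500.0 = 339.6 t
  Al2O3: 9.481% × 500.0 = 47.40 t
Sums-versus-targets review on the weights just shown, versus the basis set out (oxide sums agree with the targets given rounding of the digits):
  B2O3: 85.64·0.3970 = 34.00 t (target 34.00 t)
  CaO: 100.7·0.5543 + 85.64·0.2714 = 79.06 t (target 79.05 t)
  SiO2: 341.3·0.9950 = 339.6 t (target 339.6 t)
  Al2O3: 71.45·0.6491 + 341.3·0.003000 = 47.40 t (target 47.40 t)
Glass-mass closure: batch Σ − ignition loss = 500.1 t (the targets, summed, come to 500.0 t; versus the stated basis of 500.0 t — differing by rounding only).
Batch total: Σ batch = 599.1 t; the LOI term Σ batch·LOI equals 99.03 t; yield = glass ÷ total batch = 83.47%.

Revised batch per 500.0 t fused product:
  Material E: 100.7 t
  Source B: 71.45 t
  Raw C: 341.3 t
  Ingredient D: 85.64 t
Total batch = 599.1 t; LOI loss = 99.03 t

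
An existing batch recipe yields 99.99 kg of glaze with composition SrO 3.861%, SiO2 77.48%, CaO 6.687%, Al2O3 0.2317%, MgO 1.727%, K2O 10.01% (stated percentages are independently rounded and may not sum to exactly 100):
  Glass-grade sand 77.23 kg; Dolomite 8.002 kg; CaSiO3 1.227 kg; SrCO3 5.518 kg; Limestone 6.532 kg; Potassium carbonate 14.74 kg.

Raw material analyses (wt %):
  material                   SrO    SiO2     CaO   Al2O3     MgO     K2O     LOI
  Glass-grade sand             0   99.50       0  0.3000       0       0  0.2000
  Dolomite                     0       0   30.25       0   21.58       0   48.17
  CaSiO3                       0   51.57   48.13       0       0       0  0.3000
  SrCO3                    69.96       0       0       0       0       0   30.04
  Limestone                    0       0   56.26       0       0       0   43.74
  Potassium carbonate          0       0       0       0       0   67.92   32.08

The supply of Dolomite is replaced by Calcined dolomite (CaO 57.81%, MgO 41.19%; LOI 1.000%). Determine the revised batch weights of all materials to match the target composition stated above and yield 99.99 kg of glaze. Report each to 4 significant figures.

Revised batch per 99.99 kg glaze:
  Glass-grade sand: 77.23 kg
  Calcined dolomite: 4.192 kg
  CaSiO3: 1.227 kg
  SrCO3: 5.518 kg
  Limestone: 6.527 kg
  Potassium carbonate: 14.74 kg
Total batch = 109.4 kg; LOI loss = 9.441 kg

The whole derivation keeps full float precision through every step. The intermediate values are printed, with 4-significant-digit rounding, as written; a single rounding finalizes each reported result — all derived quantities are re-derived at exact precision (the yield, six oxide percentages, ignition loss, totals, net glass mass) starting from the weights at 99.99 kg of glass as given in problem or answer.
Oxide-by-oxide targets in 99.99 kg glaze:
  SrO: 3.861% × 99.99 = 3.861 kg
  SiO2: 77.48% × 99.99 = 77.47 kg
  CaO: 6.687% × 99.99 = 6.686 kg
  Al2O3: 0.2317% × 99.99 = 0.2317 kg
  MgO: 1.727% × 99.99 = 1.727 kg
  K2O: 10.01% × 99.99 = 10.01 kg
Verifying the oxide balance per the reported batch figures, relative to the basis at hand (delivered sums recover each target once rounding is allowed for):
  SrO: 5.518·0.6996 = 3.860 kg (target 3.861 kg)
  SiO2: 77.23·0.9950 + 1.227·0.5157 = 77.48 kg (target 77.47 kg)
  CaO: 4.192·0.5781 + 1.227·0.4813 + 6.527·0.5626 = 6.686 kg (target 6.686 kg)
  Al2O3: 77.23·0.003000 = 0.2317 kg (target 0.2317 kg)
  MgO: 4.192·0.4119 = 1.727 kg (target 1.727 kg)
  K2O: 14.74·0.6792 = 10.01 kg (target 10.01 kg)
Glass-mass sanity pass: batch Σ − ignition loss = 99.99 kg (summing oxide targets gives 99.99 kg; against the stated basis, 99.99 kg — a pure rounding effect).
Batch grand total — Σ batch = 109.4 kg; LOI removed, Σ of batch·LOI: 9.441 kg; yield, glass over the total, = 91.37%.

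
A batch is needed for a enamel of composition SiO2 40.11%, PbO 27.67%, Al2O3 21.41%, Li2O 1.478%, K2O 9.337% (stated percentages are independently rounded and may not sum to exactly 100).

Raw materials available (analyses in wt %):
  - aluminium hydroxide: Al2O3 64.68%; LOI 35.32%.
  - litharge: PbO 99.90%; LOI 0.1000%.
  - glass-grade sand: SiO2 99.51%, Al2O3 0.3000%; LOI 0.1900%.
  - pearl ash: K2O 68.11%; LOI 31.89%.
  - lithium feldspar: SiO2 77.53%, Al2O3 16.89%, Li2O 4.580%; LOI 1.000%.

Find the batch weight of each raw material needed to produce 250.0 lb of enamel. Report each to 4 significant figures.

Batch per 250.0 lb enamel:
  aluminium hydroxide: 61.51 lb
  litharge: 69.24 lb
  glass-grade sand: 37.91 lb
  pearl ash: 34.27 lb
  lithium feldspar: 80.68 lb
Total batch = 283.6 lb; LOI loss = 33.60 lb; yield = 88.15%

Working values appear (rounded to 4 significant digits) across the worked steps. Every computation maintains full precision end to end; each reported number is rounded exactly once. All derived quantities are carried in full precision (yield, the totals, net glass mass, LOI, five oxide percentages) from the batch weights for 250.0 lb of glass, precisely as stated by problem or answer.
Oxide-by-oxide targets in 250.0 lb enamel:
  SiO2: 40.11% × 250.0 = 100.3 lb
  PbO: 27.67% × 250.0 = 69.18 lb
  Al2O3: 21.41% × 250.0 = 53.52 lb
  Li2O: 1.478% × 250.0 = 3.695 lb
  K2O: 9.337% × 250.0 = 23.34 lb
Sums-versus-targets review working from each reported weight, under the basis named above (delivered sums recover each target modulo rounding of the values):
  SiO2: 37.91·0.9951 + 80.68·0.7753 = 100.3 lb (target 100.3 lb)
  PbO: 69.24·0.9990 = 69.17 lb (target 69.18 lb)
  Al2O3: 61.51·0.6468 + 37.91·0.003000 + 80.68·0.1689 = 53.53 lb (target 53.52 lb)
  Li2O: 80.68·0.04580 = 3.695 lb (target 3.695 lb)
  K2O: 34.27·0.6811 = 23.34 lb (target 23.34 lb)
Glass mass check: net batch after ignition = 250.0 lb (targets for the oxides total 250.0 lb; basis as stated: 250.0 lb — gaps are rounding artifacts).
Whole-batch sum: Σ batch = 283.6 lb; Σ batch·LOI gives LOI loss = 33.60 lb; the yield ratio, glass ÷ batch: 88.15%.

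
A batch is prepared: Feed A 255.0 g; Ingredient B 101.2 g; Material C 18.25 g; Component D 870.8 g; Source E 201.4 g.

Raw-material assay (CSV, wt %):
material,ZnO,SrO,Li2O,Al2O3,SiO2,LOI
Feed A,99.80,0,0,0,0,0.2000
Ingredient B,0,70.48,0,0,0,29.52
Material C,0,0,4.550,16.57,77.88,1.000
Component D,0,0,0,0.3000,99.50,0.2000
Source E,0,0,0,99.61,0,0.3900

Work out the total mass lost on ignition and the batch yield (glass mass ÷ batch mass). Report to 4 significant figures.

The whole derivation runs at full float precision all the way through. Mid-chain values are printed, rounded to four significant digits, within the worked lines. Each reported result is rounded exactly once — all derived quantities are rebuilt from the batch weights for 1414 g of glass in full precision (the totals, net glass mass, LOI, the five compositions, the yield) precisely as stated by question or answer.
Material-by-material LOI:
  Feed A: 255.0 × 0.002000 = 0.5100 g
  Ingredient B: 101.2 × 0.2952 = 29.87 g
  Material C: 18.25 × 0.01000 = 0.1825 g
  Component D: 870.8 × 0.002000 = 1.742 g
  Source E: 201.4 × 0.003900 = 0.7855 g
Total LOI = 33.09 g
Glass = batch − LOI = 1447 − 33.09 = 1414 g

LOI loss = 33.09 g; glass = 1414 g; yield = 97.71%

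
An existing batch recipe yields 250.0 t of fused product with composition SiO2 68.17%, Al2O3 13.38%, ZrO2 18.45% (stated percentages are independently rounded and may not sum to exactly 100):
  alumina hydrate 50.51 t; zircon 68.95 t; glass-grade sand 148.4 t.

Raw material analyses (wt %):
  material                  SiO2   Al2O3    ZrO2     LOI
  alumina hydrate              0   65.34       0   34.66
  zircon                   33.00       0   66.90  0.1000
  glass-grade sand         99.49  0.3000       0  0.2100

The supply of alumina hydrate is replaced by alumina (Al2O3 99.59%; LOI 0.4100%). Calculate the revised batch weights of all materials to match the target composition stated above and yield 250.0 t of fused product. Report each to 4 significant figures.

Revised batch per 250.0 t fused product:
  alumina: 33.14 t
  zircon: 68.95 t
  glass-grade sand: 148.4 t
Total batch = 250.5 t; LOI loss = 0.5165 t

Intermediates appear (rounded to 4 significant figures) alongside each step; every computation runs at full precision at every stage — every reported number includes exactly one rounding — all derived quantities, including totals, ignition loss, glass mass, the yield, three oxide percentages, are carried using the weight values for 250.0 t of glass in exact precision exactly as printed in problem or answer.
The oxide mass targets at 250.0 t fused product:
  SiO2: 68.17% × 250.0 = 170.4 t
  Al2O3: 13.38% × 250.0 = 33.45 t
  ZrO2: 18.45% × 250.0 = 46.12 t
Per-oxide balance check with the batch weights as given, per the basis as stated (each sum matches its target mass once rounding is allowed for):
  SiO2: 68.95·0.3300 + 148.4·0.9949 = 170.4 t (target 170.4 t)
  Al2O3: 33.14·0.9959 + 148.4·0.003000 = 33.45 t (target 33.45 t)
  ZrO2: 68.95·0.6690 = 46.13 t (target 46.12 t)
Mass balance on the glass: whole batch net of LOI = 250.0 t (targets for the oxides total 250.0 t; versus the stated basis of 250.0 t — deltas are rounding alone).
Adding the batch up: Σ batch = 250.5 t; the LOI term Σ batch·LOI equals 0.5165 t; as yield: glass ÷ batch → 99.79%.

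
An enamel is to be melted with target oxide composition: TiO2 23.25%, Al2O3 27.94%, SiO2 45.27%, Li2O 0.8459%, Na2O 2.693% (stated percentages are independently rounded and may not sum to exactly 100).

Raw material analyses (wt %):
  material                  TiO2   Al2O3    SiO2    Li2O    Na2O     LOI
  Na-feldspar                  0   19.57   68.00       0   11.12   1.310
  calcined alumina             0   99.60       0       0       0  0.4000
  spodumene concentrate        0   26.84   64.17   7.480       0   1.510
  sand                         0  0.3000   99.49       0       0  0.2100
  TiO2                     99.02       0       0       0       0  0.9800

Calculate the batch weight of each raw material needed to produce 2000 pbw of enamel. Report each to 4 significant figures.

All arithmetic runs at exact precision in all steps — rounding to four significant figures governs every in-between result as printed — each reported result is rounded a single time — the derived quantities are computed at full float precision (totals, ignition loss, five oxide percentages, yield, net glass mass) starting from the weights at 2000 pbw of glass exactly as printed in either problem or answer.
Per-oxide target masses for 2000 pbw enamel:
  TiO2: 23.25% × 2000 = 465.0 pbw
  Al2O3: 27.94% × 2000 = 558.8 pbw
  SiO2: 45.27% × 2000 = 905.4 pbw
  Li2O: 0.8459% × 2000 = 16.92 pbw
  Na2O: 2.693% × 2000 = 53.86 pbw
Per-oxide balance check using the reported weights, under the basis named above (each sum matches its target mass up to rounding of the answer):
  TiO2: 469.6·0.9902 = 465.0 pbw (target 465.0 pbw)
  Al2O3: 484.4·0.1957 + 403.6·0.9960 + 226.2·0.2684 + 433.1·0.003000 = 558.8 pbw (target 558.8 pbw)
  SiO2: 484.4·0.6800 + 226.2·0.6417 + 433.1·0.9949 = 905.4 pbw (target 905.4 pbw)
  Li2O: 226.2·0.07480 = 16.92 pbw (target 16.92 pbw)
  Na2O: 484.4·0.1112 = 53.87 pbw (target 53.86 pbw)
The glass-mass cross-check: whole batch net of LOI = 2000 pbw (per-oxide target masses sum to 2000 pbw; versus the stated basis of 2000 pbw — a pure rounding effect).
Batch grand total — Σ batch = 2017 pbw; loss to ignition Σ batch·LOI = 16.89 pbw; yield, glass over the total, = 99.16%.

Batch per 2000 pbw enamel:
  Na-feldspar: 484.4 pbw
  calcined alumina: 403.6 pbw
  spodumene concentrate: 226.2 pbw
  sand: 433.1 pbw
  TiO2: 469.6 pbw
Total batch = 2017 pbw; LOI loss = 16.89 pbw; yield = 99.16%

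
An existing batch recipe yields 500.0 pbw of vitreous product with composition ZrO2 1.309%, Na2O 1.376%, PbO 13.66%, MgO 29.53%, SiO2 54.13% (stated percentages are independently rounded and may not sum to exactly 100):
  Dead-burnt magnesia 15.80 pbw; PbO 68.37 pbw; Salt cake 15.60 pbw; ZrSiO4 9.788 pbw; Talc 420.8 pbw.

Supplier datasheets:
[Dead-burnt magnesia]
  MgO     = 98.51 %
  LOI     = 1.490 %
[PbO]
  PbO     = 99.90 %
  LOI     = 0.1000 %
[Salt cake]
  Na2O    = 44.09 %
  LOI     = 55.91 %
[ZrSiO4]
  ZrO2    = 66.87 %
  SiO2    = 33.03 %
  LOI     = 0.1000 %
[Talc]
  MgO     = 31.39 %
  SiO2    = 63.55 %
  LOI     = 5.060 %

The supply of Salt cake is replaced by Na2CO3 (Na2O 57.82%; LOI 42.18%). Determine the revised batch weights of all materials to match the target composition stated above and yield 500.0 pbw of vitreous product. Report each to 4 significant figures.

Every computation maintains full float precision all the way through — intermediates are printed, rounded to four significant figures, between the steps. Each reported value takes just one rounding — the derived quantities (the five compositions, yield, glass mass, the totals, LOI) are computed at full float precision from the batch weights per 500.0 pbw of glass exactly as shown in problem or answer.
The oxide mass targets at 500.0 pbw vitreous product:
  ZrO2: 1.309% × 500.0 = 6.545 pbw
  Na2O: 1.376% × 500.0 = 6.880 pbw
  PbO: 13.66% × 500.0 = 68.30 pbw
  MgO: 29.53% × 500.0 = 147.6 pbw
  SiO2: 54.13% × 500.0 = 270.6 pbw
Verifying the oxide balance working from each reported weight, versus the basis set out (sums match the target masses modulo rounding of the values):
  ZrO2: 9.788·0.6687 = 6.545 pbw (target 6.545 pbw)
  Na2O: 11.90·0.5782 = 6.881 pbw (target 6.880 pbw)
  PbO: 68.37·0.9990 = 68.30 pbw (target 68.30 pbw)
  MgO: 15.80·0.9851 + 420.8·0.3139 = 147.7 pbw (target 147.6 pbw)
  SiO2: 9.788·0.3303 + 420.8·0.6355 = 270.7 pbw (target 270.6 pbw)
Auditing the glass mass value: Σ batch − LOI loss = 500.0 pbw (the Σ of target masses is 500.0 pbw; versus the stated basis of 500.0 pbw — any gap is answer rounding).
Batch total: Σ batch = 526.7 pbw; LOI removed, Σ of batch·LOI: 26.63 pbw; yield, glass over the total, = 94.94%.

Revised batch per 500.0 pbw vitreous product:
  Dead-burnt magnesia: 15.80 pbw
  PbO: 68.37 pbw
  Na2CO3: 11.90 pbw
  ZrSiO4: 9.788 pbw
  Talc: 420.8 pbw
Total batch = 526.7 pbw; LOI loss = 26.63 pbw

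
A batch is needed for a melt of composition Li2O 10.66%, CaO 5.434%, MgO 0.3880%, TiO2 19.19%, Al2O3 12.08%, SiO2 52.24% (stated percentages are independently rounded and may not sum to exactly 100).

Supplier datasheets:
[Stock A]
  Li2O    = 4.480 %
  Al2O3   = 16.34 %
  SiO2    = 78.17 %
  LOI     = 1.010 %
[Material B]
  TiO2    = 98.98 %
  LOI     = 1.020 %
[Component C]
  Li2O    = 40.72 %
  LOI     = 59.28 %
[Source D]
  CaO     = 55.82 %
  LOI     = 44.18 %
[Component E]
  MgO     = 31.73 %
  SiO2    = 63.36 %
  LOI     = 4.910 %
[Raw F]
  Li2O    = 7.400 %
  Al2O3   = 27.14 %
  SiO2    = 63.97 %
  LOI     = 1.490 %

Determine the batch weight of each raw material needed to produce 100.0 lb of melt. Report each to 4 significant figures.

Batch per 100.0 lb melt:
  Stock A: 57.98 lb
  Material B: 19.39 lb
  Component C: 18.05 lb
  Source D: 9.735 lb
  Component E: 1.223 lb
  Raw F: 9.603 lb
Total batch = 116.0 lb; LOI loss = 15.99 lb; yield = 86.22%

In-progress results are displayed with 4-significant-digit rounding across the worked steps — each numeric step holds full float precision in every operation. Each reported result takes just one rounding. Derived quantities are re-derived from the batch weights on 100.0 lb of glass at exact precision (the yield, the six compositions, the totals, ignition loss, net glass mass), exactly as printed in problem or answer.
The oxide mass targets at 100.0 lb melt:
  Li2O: 10.66% × 100.0 = 10.66 lb
  CaO: 5.434% × 100.0 = 5.434 lb
  MgO: 0.3880% × 100.0 = 0.3880 lb
  TiO2: 19.19% × 100.0 = 19.19 lb
  Al2O3: 12.08% × 100.0 = 12.08 lb
  SiO2: 52.24% × 100.0 = 52.24 lb
Balance tally, oxide-wise, given the weights on record, under the basis named above (each sum matches its target mass once rounding is allowed for):
  Li2O: 57.98·0.04480 + 18.05·0.4072 + 9.603·0.07400 = 10.66 lb (target 10.66 lb)
  CaO: 9.735·0.5582 = 5.434 lb (target 5.434 lb)
  MgO: 1.223·0.3173 = 0.3881 lb (target 0.3880 lb)
  TiO2: 19.39·0.9898 = 19.19 lb (target 19.19 lb)
  Al2O3: 57.98·0.1634 + 9.603·0.2714 = 12.08 lb (target 12.08 lb)
  SiO2: 57.98·0.7817 + 1.223·0.6336 + 9.603·0.6397 = 52.24 lb (target 52.24 lb)
Glass mass check: net batch after ignition = 99.99 lb (targets for the oxides total 99.99 lb; versus the stated basis of 100.0 lb — any gap is answer rounding).
Total batch = Σ batch = 116.0 lb; ignition loss, Σ(batch × LOI) = 15.99 lb; glass ÷ batch gives a yield of 86.22%.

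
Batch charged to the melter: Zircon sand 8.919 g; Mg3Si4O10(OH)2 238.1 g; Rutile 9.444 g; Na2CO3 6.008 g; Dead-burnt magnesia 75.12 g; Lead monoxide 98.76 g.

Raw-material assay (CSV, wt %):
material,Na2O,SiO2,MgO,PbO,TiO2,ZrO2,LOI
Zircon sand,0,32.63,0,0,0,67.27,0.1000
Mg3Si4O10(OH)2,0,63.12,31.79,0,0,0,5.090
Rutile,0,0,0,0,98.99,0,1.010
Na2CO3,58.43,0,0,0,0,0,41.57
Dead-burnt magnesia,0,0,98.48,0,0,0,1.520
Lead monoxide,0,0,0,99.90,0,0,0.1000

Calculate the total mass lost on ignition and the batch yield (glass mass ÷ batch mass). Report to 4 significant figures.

Every computation maintains exact precision in all steps — mid-chain values are printed, with 4-significant-digit rounding, between the steps; every reported number is rounded just once — the derived quantities, which include yield, totals, glass mass, LOI, six oxide percentages, are carried in exact precision, as given in the question or the answer, from the batch weights at 420.4 g of glass.
LOI of each material in turn:
  Zircon sand: 8.919 × 0.001000 = 0.008919 g
  Mg3Si4O10(OH)2: 238.1 × 0.05090 = 12.12 g
  Rutile: 9.444 × 0.01010 = 0.09538 g
  Na2CO3: 6.008 × 0.4157 = 2.498 g
  Dead-burnt magnesia: 75.12 × 0.01520 = 1.142 g
  Lead monoxide: 98.76 × 0.001000 = 0.09876 g
Total LOI = 15.96 g
Glass = batch − LOI = 436.4 − 15.96 = 420.4 g

LOI loss = 15.96 g; glass = 420.4 g; yield = 96.34%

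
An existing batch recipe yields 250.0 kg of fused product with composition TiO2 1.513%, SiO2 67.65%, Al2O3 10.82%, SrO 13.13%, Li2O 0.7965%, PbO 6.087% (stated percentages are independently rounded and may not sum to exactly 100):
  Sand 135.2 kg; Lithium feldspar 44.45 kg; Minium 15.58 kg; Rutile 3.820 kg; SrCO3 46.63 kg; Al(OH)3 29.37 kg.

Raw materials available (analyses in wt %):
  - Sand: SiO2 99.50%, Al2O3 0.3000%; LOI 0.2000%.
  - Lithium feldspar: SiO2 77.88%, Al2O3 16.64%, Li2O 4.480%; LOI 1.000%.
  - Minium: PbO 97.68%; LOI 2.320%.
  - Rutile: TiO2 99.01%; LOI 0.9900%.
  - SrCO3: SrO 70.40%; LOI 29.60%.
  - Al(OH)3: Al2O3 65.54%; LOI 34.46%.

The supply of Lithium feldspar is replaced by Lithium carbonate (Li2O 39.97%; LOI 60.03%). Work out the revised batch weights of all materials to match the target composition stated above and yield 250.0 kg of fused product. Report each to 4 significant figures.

The whole derivation maintains full precision from first step to last; intermediates are displayed, rounded to four significant digits, when written out; each reported figure is rounded once only — all derived quantities (the six compositions, ignition loss, the totals, glass mass, yield) are carried in full float precision from the batch weights per 250.0 kg of glass as quoted within problem or answer.
Target masses of each oxide per 250.0 kg fused product:
  TiO2: 1.513% × 250.0 = 3.782 kg
  SiO2: 67.65% × 250.0 = 169.1 kg
  Al2O3: 10.82% × 250.0 = 27.05 kg
  SrO: 13.13% × 250.0 = 32.83 kg
  Li2O: 0.7965% × 250.0 = 1.991 kg
  PbO: 6.087% × 250.0 = 15.22 kg
Mass-balance tally per oxide on the weights just shown, relative to the basis at hand (every target is met by its sum net of answer rounding effects):
  TiO2: 3.820·0.9901 = 3.782 kg (target 3.782 kg)
  SiO2: 170.0·0.9950 = 169.2 kg (target 169.1 kg)
  Al2O3: 170.0·0.003000 + 40.49·0.6554 = 27.05 kg (target 27.05 kg)
  SrO: 46.63·0.7040 = 32.83 kg (target 32.83 kg)
  Li2O: 4.982·0.3997 = 1.991 kg (target 1.991 kg)
  PbO: 15.58·0.9768 = 15.22 kg (target 15.22 kg)
Mass balance on the glass: batch Σ − ignition loss = 250.0 kg (summing oxide targets gives 250.0 kg; with the basis standing at 250.0 kg — a pure rounding effect).
Batch total: Σ batch = 281.5 kg; ignition loss, Σ(batch × LOI) = 31.49 kg; yield: glass divided by total = 88.82%.

Revised batch per 250.0 kg fused product:
  Sand: 170.0 kg
  Lithium carbonate: 4.982 kg
  Minium: 15.58 kg
  Rutile: 3.820 kg
  SrCO3: 46.63 kg
  Al(OH)3: 40.49 kg
Total batch = 281.5 kg; LOI loss = 31.49 kg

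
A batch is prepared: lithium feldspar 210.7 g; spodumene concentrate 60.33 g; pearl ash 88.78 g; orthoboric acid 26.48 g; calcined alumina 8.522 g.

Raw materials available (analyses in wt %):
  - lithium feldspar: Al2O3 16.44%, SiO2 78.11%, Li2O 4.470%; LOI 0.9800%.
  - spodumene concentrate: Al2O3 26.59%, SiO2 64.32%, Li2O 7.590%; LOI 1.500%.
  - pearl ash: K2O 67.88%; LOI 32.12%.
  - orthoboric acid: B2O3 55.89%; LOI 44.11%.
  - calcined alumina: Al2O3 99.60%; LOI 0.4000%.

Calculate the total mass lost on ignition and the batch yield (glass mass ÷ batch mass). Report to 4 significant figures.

LOI loss = 43.20 g; glass = 351.6 g; yield = 89.06%

Every computation runs at full float precision throughout — in-progress results are shown, with 4-significant-digit rounding, between the steps — exactly one rounding goes into each reported number. The derived quantities are re-derived at full precision (the five compositions, LOI, the yield, glass mass, totals) starting from the weights for 351.6 g of glass, as quoted within the question or the answer.
Each material's LOI contribution:
  lithium feldspar: 210.7 × 0.009800 = 2.065 g
  spodumene concentrate: 60.33 × 0.01500 = 0.9049 g
  pearl ash: 88.78 × 0.3212 = 28.52 g
  orthoboric acid: 26.48 × 0.4411 = 11.68 g
  calcined alumina: 8.522 × 0.004000 = 0.03409 g
Total LOI = 43.20 g
Glass = batch − LOI = 394.8 − 43.20 = 351.6 g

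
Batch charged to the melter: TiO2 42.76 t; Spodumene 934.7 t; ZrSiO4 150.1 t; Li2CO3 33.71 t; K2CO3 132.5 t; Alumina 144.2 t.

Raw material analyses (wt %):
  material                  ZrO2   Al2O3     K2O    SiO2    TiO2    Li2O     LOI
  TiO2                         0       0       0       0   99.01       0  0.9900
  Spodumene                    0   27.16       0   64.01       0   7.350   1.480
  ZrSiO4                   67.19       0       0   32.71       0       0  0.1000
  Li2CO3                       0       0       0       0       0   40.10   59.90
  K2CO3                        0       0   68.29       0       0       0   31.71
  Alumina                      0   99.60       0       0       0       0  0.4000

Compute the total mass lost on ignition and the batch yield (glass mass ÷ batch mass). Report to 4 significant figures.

All arithmetic keeps exact precision throughout; the intermediate values appear rounded to four significant figures in the printout. Every reported figure carries a single rounding — all derived quantities are carried using the weight values on 1361 t of glass at full float precision (net glass mass, the totals, LOI, six oxide percentages, the yield), as they appear in the problem or the answer.
Loss on ignition, line by line:
  TiO2: 42.76 × 0.009900 = 0.4233 t
  Spodumene: 934.7 × 0.01480 = 13.83 t
  ZrSiO4: 150.1 × 0.001000 = 0.1501 t
  Li2CO3: 33.71 × 0.5990 = 20.19 t
  K2CO3: 132.5 × 0.3171 = 42.02 t
  Alumina: 144.2 × 0.004000 = 0.5768 t
Total LOI = 77.19 t
Glass = batch − LOI = 1438 − 77.19 = 1361 t

LOI loss = 77.19 t; glass = 1361 t; yield = 94.63%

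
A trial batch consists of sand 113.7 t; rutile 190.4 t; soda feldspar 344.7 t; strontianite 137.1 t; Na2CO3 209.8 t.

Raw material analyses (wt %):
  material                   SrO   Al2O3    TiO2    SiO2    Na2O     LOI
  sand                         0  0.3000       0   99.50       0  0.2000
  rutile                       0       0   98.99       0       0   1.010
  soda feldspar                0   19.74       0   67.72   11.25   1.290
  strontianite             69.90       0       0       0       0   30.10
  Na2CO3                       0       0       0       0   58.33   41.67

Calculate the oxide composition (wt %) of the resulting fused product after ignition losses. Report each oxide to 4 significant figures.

Glass mass = 860.4 t (batch 995.7 − LOI 135.3).
Composition: SrO 11.14%, Al2O3 7.948%, TiO2 21.91%, SiO2 40.28%, Na2O 18.73%

Intermediates are printed with 4-significant-figure rounding across the worked steps — all arithmetic carries full precision at each step. Every reported number includes exactly one rounding. All derived quantities, including glass mass, the yield, ignition loss, the totals, five oxide percentages, are carried from the batch weights for 860.4 t of glass in full precision as set out in the problem or answer text.
Oxide-by-oxide delivered mass:
  SrO: 137.1·0.6990 = 95.83 t
  Al2O3: 113.7·0.003000 + 344.7·0.1974 = 68.38 t
  TiO2: 190.4·0.9899 = 188.5 t
  SiO2: 113.7·0.9950 + 344.7·0.6772 = 346.6 t
  Na2O: 344.7·0.1125 + 209.8·0.5833 = 161.2 t
LOI: 113.7·0.002000 + 190.4·0.01010 + 344.7·0.01290 + 137.1·0.3010 + 209.8·0.4167 = 135.3 t
Glass = total batch minus LOI = 995.7 − 135.3 = 860.4 t (equal to the oxide-mass sum)
each oxide over glass, ×100, is wt %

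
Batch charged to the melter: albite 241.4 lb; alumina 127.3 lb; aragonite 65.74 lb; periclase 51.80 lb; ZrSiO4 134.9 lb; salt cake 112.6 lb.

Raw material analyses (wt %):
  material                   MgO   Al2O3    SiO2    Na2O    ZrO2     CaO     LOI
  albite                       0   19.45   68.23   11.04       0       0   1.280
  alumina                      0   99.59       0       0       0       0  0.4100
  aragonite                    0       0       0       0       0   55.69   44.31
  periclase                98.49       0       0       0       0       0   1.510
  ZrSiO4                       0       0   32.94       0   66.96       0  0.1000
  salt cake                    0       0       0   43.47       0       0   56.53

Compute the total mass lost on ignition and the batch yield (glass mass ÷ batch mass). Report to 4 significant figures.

The working math holds full float precision throughout — working values appear rounded off to 4 significant digits alongside each step. Every reported value is rounded once only. The derived quantities (the six compositions, yield, the totals, ignition loss, net glass mass) are rebuilt in full float precision from the batch weights at 636.4 lb of glass as they appear in the question or the answer.
Material-by-material LOI:
  albite: 241.4 × 0.01280 = 3.090 lb
  alumina: 127.3 × 0.004100 = 0.5219 lb
  aragonite: 65.74 × 0.4431 = 29.13 lb
  periclase: 51.80 × 0.01510 = 0.7822 lb
  ZrSiO4: 134.9 × 0.001000 = 0.1349 lb
  salt cake: 112.6 × 0.5653 = 63.65 lb
Total LOI = 97.31 lb
Glass = batch − LOI = 733.7 − 97.31 = 636.4 lb

LOI loss = 97.31 lb; glass = 636.4 lb; yield = 86.74%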